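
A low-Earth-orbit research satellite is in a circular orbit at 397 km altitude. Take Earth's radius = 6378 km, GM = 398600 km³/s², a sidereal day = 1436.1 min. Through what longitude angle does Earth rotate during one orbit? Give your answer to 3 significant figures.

23.2°

Semi-major axis a = 6378 + 397 = 6775 km. Period T = 2π√(a³/μ) = 2π√(6775³/398600) = 5549.8 s = 92.50 min.
During one orbit Earth rotates (5549.8 / 86166) × 360° = 23.19°.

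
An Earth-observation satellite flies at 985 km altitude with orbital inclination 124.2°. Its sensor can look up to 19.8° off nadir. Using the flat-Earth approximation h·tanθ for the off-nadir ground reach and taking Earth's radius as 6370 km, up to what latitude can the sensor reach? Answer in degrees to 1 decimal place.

Retrograde orbit: the ground track reaches ±(180° − i) = ±(180 − 124.2) = ±55.8°.
Sensor half-swath on the ground ≈ 985·tan(19.8°) = 355 km = 3.19° of latitude.
Maximum observable latitude ≈ 55.8 + 3.19 = 59.0°.

59.0°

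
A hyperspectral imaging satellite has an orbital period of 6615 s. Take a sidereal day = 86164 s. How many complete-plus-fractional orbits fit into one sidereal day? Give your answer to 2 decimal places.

13.03

Orbits per sidereal day = 86164 / 6615.0 = 13.026.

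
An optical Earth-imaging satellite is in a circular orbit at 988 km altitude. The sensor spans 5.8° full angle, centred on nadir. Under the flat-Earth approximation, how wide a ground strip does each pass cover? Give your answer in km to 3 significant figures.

Half-angle = 5.8°/2 = 2.9°.
Swath width ≈ 2h·tan(θ/2) = 2 × 988 × tan(2.9°) = 100.1 km.

100 km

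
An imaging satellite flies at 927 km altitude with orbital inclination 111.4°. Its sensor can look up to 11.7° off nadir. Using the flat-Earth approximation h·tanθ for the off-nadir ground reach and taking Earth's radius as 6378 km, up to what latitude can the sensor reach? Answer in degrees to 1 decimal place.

70.3°

Retrograde orbit: the ground track reaches ±(180° − i) = ±(180 − 111.4) = ±68.6°.
Sensor half-swath on the ground ≈ 927·tan(11.7°) = 192 km = 1.72° of latitude.
Maximum observable latitude ≈ 68.6 + 1.72 = 70.3°.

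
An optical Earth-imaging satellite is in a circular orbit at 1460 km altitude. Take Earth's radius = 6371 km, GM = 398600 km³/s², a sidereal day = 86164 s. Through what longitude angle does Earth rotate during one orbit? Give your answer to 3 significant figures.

Semi-major axis a = 6371 + 1460 = 7831 km. Period T = 2π√(a³/μ) = 2π√(7831³/398600) = 6896.6 s = 114.94 min.
During one orbit Earth rotates (6896.6 / 86164) × 360° = 28.81°.

28.8°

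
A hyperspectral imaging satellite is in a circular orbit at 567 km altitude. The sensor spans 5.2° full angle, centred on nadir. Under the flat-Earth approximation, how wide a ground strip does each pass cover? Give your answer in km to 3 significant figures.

51.5 km

Half-angle = 5.2°/2 = 2.6°.
Swath width ≈ 2h·tan(θ/2) = 2 × 567 × tan(2.6°) = 51.5 km.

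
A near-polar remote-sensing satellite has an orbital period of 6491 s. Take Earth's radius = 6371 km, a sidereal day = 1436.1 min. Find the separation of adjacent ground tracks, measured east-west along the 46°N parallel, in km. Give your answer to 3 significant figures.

2090 km

Node shift per orbit = (6491.0/86166) × 360° = 27.12°.
Equatorial spacing = 27.12 × 111.2 km/° = 3016 km.
At 46° latitude, spacing = 3016 × cos(46°) = 2095 km.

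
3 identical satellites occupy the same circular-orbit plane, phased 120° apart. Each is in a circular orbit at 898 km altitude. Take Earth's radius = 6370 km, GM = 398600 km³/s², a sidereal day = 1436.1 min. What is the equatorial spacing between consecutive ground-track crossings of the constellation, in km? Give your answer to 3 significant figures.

955 km

Semi-major axis a = 6370 + 898 = 7268 km. Period T = 2π√(a³/μ) = 2π√(7268³/398600) = 6166.4 s = 102.77 min.
Single-satellite node shift = (6166.4/86166) × 360° = 25.76°.
With 3 satellites evenly phased, successive equator crossings are 25.76/3 = 8.588° apart.
That is 8.588 × 111.2 = 955 km at the equator.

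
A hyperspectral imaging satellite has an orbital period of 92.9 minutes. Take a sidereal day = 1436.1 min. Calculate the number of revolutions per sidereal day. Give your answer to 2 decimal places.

15.46

T = 92.9 min = 5574.0 s.
Orbits per sidereal day = 86166 / 5574.0 = 15.459.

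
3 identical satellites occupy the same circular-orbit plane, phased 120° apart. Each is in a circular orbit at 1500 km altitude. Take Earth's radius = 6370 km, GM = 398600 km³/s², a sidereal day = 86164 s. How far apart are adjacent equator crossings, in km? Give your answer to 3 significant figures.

1080 km

Semi-major axis a = 6370 + 1500 = 7870 km. Period T = 2π√(a³/μ) = 2π√(7870³/398600) = 6948.2 s = 115.80 min.
Single-satellite node shift = (6948.2/86164) × 360° = 29.03°.
With 3 satellites evenly phased, successive equator crossings are 29.03/3 = 9.677° apart.
That is 9.677 × 111.2 = 1076 km at the equator.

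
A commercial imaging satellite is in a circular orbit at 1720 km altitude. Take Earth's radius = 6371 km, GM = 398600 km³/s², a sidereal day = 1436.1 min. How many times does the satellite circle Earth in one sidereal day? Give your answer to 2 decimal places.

11.90

Semi-major axis a = 6371 + 1720 = 8091 km. Period T = 2π√(a³/μ) = 2π√(8091³/398600) = 7242.9 s = 120.72 min.
Orbits per sidereal day = 86166 / 7242.9 = 11.897.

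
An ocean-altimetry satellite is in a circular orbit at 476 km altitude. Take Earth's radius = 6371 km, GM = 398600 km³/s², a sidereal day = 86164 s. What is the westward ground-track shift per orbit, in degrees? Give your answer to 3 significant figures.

Semi-major axis a = 6371 + 476 = 6847 km. Period T = 2π√(a³/μ) = 2π√(6847³/398600) = 5638.5 s = 93.97 min.
During one orbit Earth rotates (5638.5 / 86164) × 360° = 23.56°.

23.6°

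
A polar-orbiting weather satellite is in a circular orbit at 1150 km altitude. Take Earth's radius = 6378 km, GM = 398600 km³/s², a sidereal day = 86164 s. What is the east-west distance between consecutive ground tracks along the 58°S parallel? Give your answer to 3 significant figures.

1600 km

Semi-major axis a = 6378 + 1150 = 7528 km. Period T = 2π√(a³/μ) = 2π√(7528³/398600) = 6500.3 s = 108.34 min.
Node shift per orbit = (6500.3/86164) × 360° = 27.16°.
Equatorial spacing = 27.16 × 111.3 km/° = 3023 km.
At 58° latitude, spacing = 3023 × cos(58°) = 1602 km.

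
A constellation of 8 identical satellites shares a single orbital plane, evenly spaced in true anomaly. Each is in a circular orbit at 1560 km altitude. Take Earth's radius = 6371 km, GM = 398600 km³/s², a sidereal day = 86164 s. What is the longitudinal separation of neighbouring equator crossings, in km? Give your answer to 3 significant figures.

Semi-major axis a = 6371 + 1560 = 7931 km. Period T = 2π√(a³/μ) = 2π√(7931³/398600) = 7029.2 s = 117.15 min.
Single-satellite node shift = (7029.2/86164) × 360° = 29.37°.
With 8 satellites evenly phased, successive equator crossings are 29.37/8 = 3.671° apart.
That is 3.671 × 111.2 = 408 km at the equator.

408 km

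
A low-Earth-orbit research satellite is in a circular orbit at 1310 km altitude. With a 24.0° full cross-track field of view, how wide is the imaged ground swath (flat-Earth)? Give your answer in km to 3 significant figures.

Half-angle = 24.0°/2 = 12°.
Swath width ≈ 2h·tan(θ/2) = 2 × 1310 × tan(12°) = 556.9 km.

557 km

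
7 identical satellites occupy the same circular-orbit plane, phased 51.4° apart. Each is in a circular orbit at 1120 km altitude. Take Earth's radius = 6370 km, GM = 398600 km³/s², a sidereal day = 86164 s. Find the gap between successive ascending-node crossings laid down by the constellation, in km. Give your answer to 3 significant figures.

428 km

Semi-major axis a = 6370 + 1120 = 7490 km. Period T = 2π√(a³/μ) = 2π√(7490³/398600) = 6451.1 s = 107.52 min.
Single-satellite node shift = (6451.1/86164) × 360° = 26.95°.
With 7 satellites evenly phased, successive equator crossings are 26.95/7 = 3.850° apart.
That is 3.850 × 111.2 = 428 km at the equator.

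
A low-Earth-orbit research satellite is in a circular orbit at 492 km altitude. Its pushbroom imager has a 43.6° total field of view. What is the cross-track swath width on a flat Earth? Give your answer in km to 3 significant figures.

Half-angle = 43.6°/2 = 21.8°.
Swath width ≈ 2h·tan(θ/2) = 2 × 492 × tan(21.8°) = 393.6 km.

394 km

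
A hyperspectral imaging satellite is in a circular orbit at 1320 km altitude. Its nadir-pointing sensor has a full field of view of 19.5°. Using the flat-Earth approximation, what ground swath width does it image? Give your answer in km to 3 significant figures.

Half-angle = 19.5°/2 = 9.75°.
Swath width ≈ 2h·tan(θ/2) = 2 × 1320 × tan(9.75°) = 453.6 km.

454 km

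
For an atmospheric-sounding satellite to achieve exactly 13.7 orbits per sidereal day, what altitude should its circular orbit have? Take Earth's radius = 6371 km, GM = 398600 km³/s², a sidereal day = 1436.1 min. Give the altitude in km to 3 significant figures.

993 km

Required period T = 86166 / 13.7 = 6289.5 s.
From T = 2π√(a³/μ): a = (μ T²/4π²)^(1/3) = (398600 × 6289.5² / 4π²)^(1/3) = 7364 km.
Altitude h = a − R = 7364 − 6371 = 993 km.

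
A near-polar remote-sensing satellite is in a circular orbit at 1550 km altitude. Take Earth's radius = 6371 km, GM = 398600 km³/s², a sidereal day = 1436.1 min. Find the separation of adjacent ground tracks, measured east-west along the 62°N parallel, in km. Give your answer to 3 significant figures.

Semi-major axis a = 6371 + 1550 = 7921 km. Period T = 2π√(a³/μ) = 2π√(7921³/398600) = 7015.9 s = 116.93 min.
Node shift per orbit = (7015.9/86166) × 360° = 29.31°.
Equatorial spacing = 29.31 × 111.2 km/° = 3259 km.
At 62° latitude, spacing = 3259 × cos(62°) = 1530 km.

1530 km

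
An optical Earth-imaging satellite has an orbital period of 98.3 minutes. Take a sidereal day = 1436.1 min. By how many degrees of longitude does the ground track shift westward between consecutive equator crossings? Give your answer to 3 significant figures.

24.6°

T = 98.3 min = 5898.0 s.
During one orbit Earth rotates (5898.0 / 86166) × 360° = 24.64°.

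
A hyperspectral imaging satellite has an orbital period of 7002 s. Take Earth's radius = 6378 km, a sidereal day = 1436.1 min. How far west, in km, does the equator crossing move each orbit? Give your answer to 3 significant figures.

During one orbit Earth rotates (7002.0 / 86166) × 360° = 29.25°.
At the equator that is 29.25° × (2π·6378/360) km/° = 29.25 × 111.3 = 3256 km.

3260 km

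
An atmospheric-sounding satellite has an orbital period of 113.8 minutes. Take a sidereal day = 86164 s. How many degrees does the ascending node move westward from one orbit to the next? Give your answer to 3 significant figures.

T = 113.8 min = 6828.0 s.
During one orbit Earth rotates (6828.0 / 86164) × 360° = 28.53°.

28.5°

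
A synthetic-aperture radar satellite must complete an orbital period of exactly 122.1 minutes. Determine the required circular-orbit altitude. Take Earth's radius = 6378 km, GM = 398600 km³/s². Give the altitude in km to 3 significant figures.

1770 km

T = 122.1 min = 7326.0 s.
From T = 2π√(a³/μ): a = (μ T²/4π²)^(1/3) = (398600 × 7326.0² / 4π²)^(1/3) = 8153 km.
Altitude h = a − R = 8153 − 6378 = 1775 km.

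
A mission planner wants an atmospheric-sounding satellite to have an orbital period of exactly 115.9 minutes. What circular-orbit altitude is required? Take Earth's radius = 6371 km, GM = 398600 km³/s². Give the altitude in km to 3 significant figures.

T = 115.9 min = 6954.0 s.
From T = 2π√(a³/μ): a = (μ T²/4π²)^(1/3) = (398600 × 6954.0² / 4π²)^(1/3) = 7874 km.
Altitude h = a − R = 7874 − 6371 = 1503 km.

1500 km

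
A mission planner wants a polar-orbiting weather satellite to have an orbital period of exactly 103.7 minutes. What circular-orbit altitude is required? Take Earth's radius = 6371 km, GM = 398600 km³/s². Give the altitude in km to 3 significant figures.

T = 103.7 min = 6222.0 s.
From T = 2π√(a³/μ): a = (μ T²/4π²)^(1/3) = (398600 × 6222.0² / 4π²)^(1/3) = 7312 km.
Altitude h = a − R = 7312 − 6371 = 941 km.

941 km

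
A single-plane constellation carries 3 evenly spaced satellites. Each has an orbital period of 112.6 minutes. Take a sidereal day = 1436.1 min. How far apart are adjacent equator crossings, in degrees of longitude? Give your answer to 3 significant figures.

9.41°

T = 112.6 min = 6756.0 s.
Single-satellite node shift = (6756.0/86166) × 360° = 28.23°.
With 3 satellites evenly phased, successive equator crossings are 28.23/3 = 9.409° apart.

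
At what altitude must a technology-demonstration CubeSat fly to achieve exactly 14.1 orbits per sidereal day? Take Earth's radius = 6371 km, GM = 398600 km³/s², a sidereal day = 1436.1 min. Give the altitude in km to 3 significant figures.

Required period T = 86166 / 14.1 = 6111.1 s.
From T = 2π√(a³/μ): a = (μ T²/4π²)^(1/3) = (398600 × 6111.1² / 4π²)^(1/3) = 7224 km.
Altitude h = a − R = 7224 − 6371 = 853 km.

853 km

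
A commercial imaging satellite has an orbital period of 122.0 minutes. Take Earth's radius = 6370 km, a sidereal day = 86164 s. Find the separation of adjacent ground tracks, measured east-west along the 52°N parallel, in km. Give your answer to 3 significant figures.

2090 km

T = 122.0 min = 7320.0 s.
Node shift per orbit = (7320.0/86164) × 360° = 30.58°.
Equatorial spacing = 30.58 × 111.2 km/° = 3400 km.
At 52° latitude, spacing = 3400 × cos(52°) = 2093 km.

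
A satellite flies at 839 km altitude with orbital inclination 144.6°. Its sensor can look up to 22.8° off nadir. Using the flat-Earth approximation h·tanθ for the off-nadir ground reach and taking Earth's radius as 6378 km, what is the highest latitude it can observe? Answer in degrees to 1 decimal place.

38.6°

Retrograde orbit: the ground track reaches ±(180° − i) = ±(180 − 144.6) = ±35.4°.
Sensor half-swath on the ground ≈ 839·tan(22.8°) = 353 km = 3.17° of latitude.
Maximum observable latitude ≈ 35.4 + 3.17 = 38.6°.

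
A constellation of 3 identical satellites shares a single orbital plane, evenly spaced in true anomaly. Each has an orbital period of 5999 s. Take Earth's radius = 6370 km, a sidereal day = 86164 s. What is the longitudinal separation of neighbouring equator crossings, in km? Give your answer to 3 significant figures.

Single-satellite node shift = (5999.0/86164) × 360° = 25.06°.
With 3 satellites evenly phased, successive equator crossings are 25.06/3 = 8.355° apart.
That is 8.355 × 111.2 = 929 km at the equator.

929 km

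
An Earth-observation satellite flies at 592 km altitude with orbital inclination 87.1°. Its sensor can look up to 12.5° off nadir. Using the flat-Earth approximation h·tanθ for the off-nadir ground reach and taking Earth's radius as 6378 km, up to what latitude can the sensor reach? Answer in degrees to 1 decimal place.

88.3°

For a prograde orbit the ground track reaches latitude ±i = ±87.1°.
Sensor half-swath on the ground ≈ 592·tan(12.5°) = 131 km = 1.18° of latitude.
Maximum observable latitude ≈ 87.1 + 1.18 = 88.3°.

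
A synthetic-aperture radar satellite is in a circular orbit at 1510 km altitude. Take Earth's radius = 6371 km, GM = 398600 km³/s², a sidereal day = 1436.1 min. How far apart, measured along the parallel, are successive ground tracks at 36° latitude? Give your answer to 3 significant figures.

2620 km

Semi-major axis a = 6371 + 1510 = 7881 km. Period T = 2π√(a³/μ) = 2π√(7881³/398600) = 6962.8 s = 116.05 min.
Node shift per orbit = (6962.8/86166) × 360° = 29.09°.
Equatorial spacing = 29.09 × 111.2 km/° = 3235 km.
At 36° latitude, spacing = 3235 × cos(36°) = 2617 km.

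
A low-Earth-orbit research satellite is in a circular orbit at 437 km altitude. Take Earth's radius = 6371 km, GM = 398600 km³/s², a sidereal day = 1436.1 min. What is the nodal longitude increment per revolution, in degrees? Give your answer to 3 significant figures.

23.4°

Semi-major axis a = 6371 + 437 = 6808 km. Period T = 2π√(a³/μ) = 2π√(6808³/398600) = 5590.4 s = 93.17 min.
During one orbit Earth rotates (5590.4 / 86166) × 360° = 23.36°.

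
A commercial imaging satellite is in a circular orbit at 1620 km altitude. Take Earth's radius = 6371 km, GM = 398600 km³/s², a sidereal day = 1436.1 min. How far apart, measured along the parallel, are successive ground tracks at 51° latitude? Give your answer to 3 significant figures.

2080 km

Semi-major axis a = 6371 + 1620 = 7991 km. Period T = 2π√(a³/μ) = 2π√(7991³/398600) = 7109.1 s = 118.48 min.
Node shift per orbit = (7109.1/86166) × 360° = 29.70°.
Equatorial spacing = 29.70 × 111.2 km/° = 3303 km.
At 51° latitude, spacing = 3303 × cos(51°) = 2078 km.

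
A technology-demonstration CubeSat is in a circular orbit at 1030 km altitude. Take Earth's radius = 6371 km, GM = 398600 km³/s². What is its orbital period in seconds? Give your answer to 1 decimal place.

Semi-major axis a = 6371 + 1030 = 7401 km. Period T = 2π√(a³/μ) = 2π√(7401³/398600) = 6336.5 s = 105.61 min.

6336.5 seconds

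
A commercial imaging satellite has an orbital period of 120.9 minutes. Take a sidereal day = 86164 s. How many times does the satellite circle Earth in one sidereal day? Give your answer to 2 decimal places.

T = 120.9 min = 7254.0 s.
Orbits per sidereal day = 86164 / 7254.0 = 11.878.

11.88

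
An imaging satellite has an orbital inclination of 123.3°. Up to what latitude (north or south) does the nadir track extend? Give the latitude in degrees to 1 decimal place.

56.7°

Retrograde orbit: the ground track reaches ±(180° − i) = ±(180 − 123.3) = ±56.7°.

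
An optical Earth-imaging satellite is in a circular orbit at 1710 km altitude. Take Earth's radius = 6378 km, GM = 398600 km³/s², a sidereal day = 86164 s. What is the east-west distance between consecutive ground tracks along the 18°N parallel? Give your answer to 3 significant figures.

3200 km

Semi-major axis a = 6378 + 1710 = 8088 km. Period T = 2π√(a³/μ) = 2π√(8088³/398600) = 7238.9 s = 120.65 min.
Node shift per orbit = (7238.9/86164) × 360° = 30.24°.
Equatorial spacing = 30.24 × 111.3 km/° = 3367 km.
At 18° latitude, spacing = 3367 × cos(18°) = 3202 km.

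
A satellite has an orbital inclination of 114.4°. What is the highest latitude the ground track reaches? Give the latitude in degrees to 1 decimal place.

65.6°

Retrograde orbit: the ground track reaches ±(180° − i) = ±(180 − 114.4) = ±65.6°.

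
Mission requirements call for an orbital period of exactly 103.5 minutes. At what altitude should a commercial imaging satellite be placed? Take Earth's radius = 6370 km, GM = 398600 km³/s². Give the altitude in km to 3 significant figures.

T = 103.5 min = 6210.0 s.
From T = 2π√(a³/μ): a = (μ T²/4π²)^(1/3) = (398600 × 6210.0² / 4π²)^(1/3) = 7302 km.
Altitude h = a − R = 7302 − 6370 = 932 km.

932 km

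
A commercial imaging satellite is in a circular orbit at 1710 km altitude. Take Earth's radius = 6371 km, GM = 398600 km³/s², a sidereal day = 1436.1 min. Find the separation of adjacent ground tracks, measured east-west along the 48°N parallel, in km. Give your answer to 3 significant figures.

2250 km

Semi-major axis a = 6371 + 1710 = 8081 km. Period T = 2π√(a³/μ) = 2π√(8081³/398600) = 7229.5 s = 120.49 min.
Node shift per orbit = (7229.5/86166) × 360° = 30.20°.
Equatorial spacing = 30.20 × 111.2 km/° = 3359 km.
At 48° latitude, spacing = 3359 × cos(48°) = 2247 km.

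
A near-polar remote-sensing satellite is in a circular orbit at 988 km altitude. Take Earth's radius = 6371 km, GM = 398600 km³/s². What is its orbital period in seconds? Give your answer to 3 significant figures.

Semi-major axis a = 6371 + 988 = 7359 km. Period T = 2π√(a³/μ) = 2π√(7359³/398600) = 6282.6 s = 104.71 min.

6280 seconds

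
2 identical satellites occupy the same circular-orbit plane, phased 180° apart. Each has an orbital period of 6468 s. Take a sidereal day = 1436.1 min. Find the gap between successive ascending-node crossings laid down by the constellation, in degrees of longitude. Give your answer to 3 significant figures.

13.5°

Single-satellite node shift = (6468.0/86166) × 360° = 27.02°.
With 2 satellites evenly phased, successive equator crossings are 27.02/2 = 13.512° apart.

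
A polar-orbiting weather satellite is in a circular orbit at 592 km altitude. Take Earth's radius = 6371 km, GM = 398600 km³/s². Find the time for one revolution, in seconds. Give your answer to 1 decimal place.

Semi-major axis a = 6371 + 592 = 6963 km. Period T = 2π√(a³/μ) = 2π√(6963³/398600) = 5782.4 s = 96.37 min.

5782.4 seconds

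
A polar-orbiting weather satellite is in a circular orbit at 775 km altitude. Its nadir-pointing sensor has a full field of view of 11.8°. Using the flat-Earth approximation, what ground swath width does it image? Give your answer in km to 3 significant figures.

Half-angle = 11.8°/2 = 5.9°.
Swath width ≈ 2h·tan(θ/2) = 2 × 775 × tan(5.9°) = 160.2 km.

160 km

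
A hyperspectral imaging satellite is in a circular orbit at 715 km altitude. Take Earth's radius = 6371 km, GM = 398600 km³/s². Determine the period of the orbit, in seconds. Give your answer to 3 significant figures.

5940 seconds

Semi-major axis a = 6371 + 715 = 7086 km. Period T = 2π√(a³/μ) = 2π√(7086³/398600) = 5936.3 s = 98.94 min.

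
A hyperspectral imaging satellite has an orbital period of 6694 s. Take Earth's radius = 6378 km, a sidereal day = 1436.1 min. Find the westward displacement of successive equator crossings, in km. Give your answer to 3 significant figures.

During one orbit Earth rotates (6694.0 / 86166) × 360° = 27.97°.
At the equator that is 27.97° × (2π·6378/360) km/° = 27.97 × 111.3 = 3113 km.

3110 km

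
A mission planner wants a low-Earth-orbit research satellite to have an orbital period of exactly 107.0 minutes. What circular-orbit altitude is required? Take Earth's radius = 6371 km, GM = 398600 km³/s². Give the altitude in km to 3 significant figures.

1090 km

T = 107.0 min = 6420.0 s.
From T = 2π√(a³/μ): a = (μ T²/4π²)^(1/3) = (398600 × 6420.0² / 4π²)^(1/3) = 7466 km.
Altitude h = a − R = 7466 − 6371 = 1095 km.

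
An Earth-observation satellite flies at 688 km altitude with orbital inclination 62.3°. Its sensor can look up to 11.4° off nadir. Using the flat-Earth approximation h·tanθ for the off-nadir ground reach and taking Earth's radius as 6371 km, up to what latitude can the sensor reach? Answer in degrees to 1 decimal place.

For a prograde orbit the ground track reaches latitude ±i = ±62.3°.
Sensor half-swath on the ground ≈ 688·tan(11.4°) = 139 km = 1.25° of latitude.
Maximum observable latitude ≈ 62.3 + 1.25 = 63.5°.

63.5°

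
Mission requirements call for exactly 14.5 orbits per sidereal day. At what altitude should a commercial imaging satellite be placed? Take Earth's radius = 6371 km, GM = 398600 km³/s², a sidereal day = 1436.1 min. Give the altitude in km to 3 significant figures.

Required period T = 86166 / 14.5 = 5942.5 s.
From T = 2π√(a³/μ): a = (μ T²/4π²)^(1/3) = (398600 × 5942.5² / 4π²)^(1/3) = 7091 km.
Altitude h = a − R = 7091 − 6371 = 720 km.

720 km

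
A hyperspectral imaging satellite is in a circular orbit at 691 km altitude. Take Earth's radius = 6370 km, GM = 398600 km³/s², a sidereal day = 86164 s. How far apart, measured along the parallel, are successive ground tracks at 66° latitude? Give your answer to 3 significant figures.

1120 km

Semi-major axis a = 6370 + 691 = 7061 km. Period T = 2π√(a³/μ) = 2π√(7061³/398600) = 5904.9 s = 98.41 min.
Node shift per orbit = (5904.9/86164) × 360° = 24.67°.
Equatorial spacing = 24.67 × 111.2 km/° = 2743 km.
At 66° latitude, spacing = 2743 × cos(66°) = 1116 km.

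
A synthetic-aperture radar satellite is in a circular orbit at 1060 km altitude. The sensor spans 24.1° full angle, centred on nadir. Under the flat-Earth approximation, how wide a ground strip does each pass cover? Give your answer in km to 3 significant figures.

453 km

Half-angle = 24.1°/2 = 12.05°.
Swath width ≈ 2h·tan(θ/2) = 2 × 1060 × tan(12.05°) = 452.6 km.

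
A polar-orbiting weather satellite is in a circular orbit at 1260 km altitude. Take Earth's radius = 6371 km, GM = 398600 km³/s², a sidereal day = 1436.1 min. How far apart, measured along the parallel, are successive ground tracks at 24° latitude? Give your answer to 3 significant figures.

Semi-major axis a = 6371 + 1260 = 7631 km. Period T = 2π√(a³/μ) = 2π√(7631³/398600) = 6634.1 s = 110.57 min.
Node shift per orbit = (6634.1/86166) × 360° = 27.72°.
Equatorial spacing = 27.72 × 111.2 km/° = 3082 km.
At 24° latitude, spacing = 3082 × cos(24°) = 2816 km.

2820 km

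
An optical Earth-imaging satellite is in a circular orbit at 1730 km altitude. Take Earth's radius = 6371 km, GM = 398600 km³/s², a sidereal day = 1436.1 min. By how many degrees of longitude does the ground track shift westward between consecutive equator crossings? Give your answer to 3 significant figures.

30.3°

Semi-major axis a = 6371 + 1730 = 8101 km. Period T = 2π√(a³/μ) = 2π√(8101³/398600) = 7256.4 s = 120.94 min.
During one orbit Earth rotates (7256.4 / 86166) × 360° = 30.32°.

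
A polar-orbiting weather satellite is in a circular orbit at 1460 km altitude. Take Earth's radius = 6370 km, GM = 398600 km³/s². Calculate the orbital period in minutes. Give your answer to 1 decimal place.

114.9 min

Semi-major axis a = 6370 + 1460 = 7830 km. Period T = 2π√(a³/μ) = 2π√(7830³/398600) = 6895.3 s = 114.92 min.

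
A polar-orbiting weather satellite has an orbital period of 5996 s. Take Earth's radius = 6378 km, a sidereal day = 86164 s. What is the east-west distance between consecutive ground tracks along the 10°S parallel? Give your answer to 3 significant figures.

Node shift per orbit = (5996.0/86164) × 360° = 25.05°.
Equatorial spacing = 25.05 × 111.3 km/° = 2789 km.
At 10° latitude, spacing = 2789 × cos(10°) = 2746 km.

2750 km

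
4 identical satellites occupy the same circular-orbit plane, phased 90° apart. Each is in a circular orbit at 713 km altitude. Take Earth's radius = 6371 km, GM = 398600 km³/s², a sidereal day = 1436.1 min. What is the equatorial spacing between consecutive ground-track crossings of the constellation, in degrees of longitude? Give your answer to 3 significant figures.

6.20°

Semi-major axis a = 6371 + 713 = 7084 km. Period T = 2π√(a³/μ) = 2π√(7084³/398600) = 5933.7 s = 98.90 min.
Single-satellite node shift = (5933.7/86166) × 360° = 24.79°.
With 4 satellites evenly phased, successive equator crossings are 24.79/4 = 6.198° apart.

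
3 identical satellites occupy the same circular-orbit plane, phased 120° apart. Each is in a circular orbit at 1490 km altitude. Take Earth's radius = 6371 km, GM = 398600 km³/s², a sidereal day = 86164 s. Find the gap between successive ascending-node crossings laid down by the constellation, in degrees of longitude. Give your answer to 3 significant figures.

Semi-major axis a = 6371 + 1490 = 7861 km. Period T = 2π√(a³/μ) = 2π√(7861³/398600) = 6936.3 s = 115.61 min.
Single-satellite node shift = (6936.3/86164) × 360° = 28.98°.
With 3 satellites evenly phased, successive equator crossings are 28.98/3 = 9.660° apart.

9.66°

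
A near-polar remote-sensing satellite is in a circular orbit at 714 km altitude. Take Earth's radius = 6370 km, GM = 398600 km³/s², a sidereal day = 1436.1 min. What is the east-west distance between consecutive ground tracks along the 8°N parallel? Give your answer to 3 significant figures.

Semi-major axis a = 6370 + 714 = 7084 km. Period T = 2π√(a³/μ) = 2π√(7084³/398600) = 5933.7 s = 98.90 min.
Node shift per orbit = (5933.7/86166) × 360° = 24.79°.
Equatorial spacing = 24.79 × 111.2 km/° = 2756 km.
At 8° latitude, spacing = 2756 × cos(8°) = 2729 km.

2730 km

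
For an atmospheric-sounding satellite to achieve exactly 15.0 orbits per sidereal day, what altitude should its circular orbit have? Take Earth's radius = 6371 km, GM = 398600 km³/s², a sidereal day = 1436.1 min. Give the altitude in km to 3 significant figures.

Required period T = 86166 / 15.0 = 5744.4 s.
From T = 2π√(a³/μ): a = (μ T²/4π²)^(1/3) = (398600 × 5744.4² / 4π²)^(1/3) = 6932 km.
Altitude h = a − R = 6932 − 6371 = 561 km.

561 km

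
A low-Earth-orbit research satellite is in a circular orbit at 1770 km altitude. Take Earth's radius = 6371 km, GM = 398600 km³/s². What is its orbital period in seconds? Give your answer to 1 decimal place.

Semi-major axis a = 6371 + 1770 = 8141 km. Period T = 2π√(a³/μ) = 2π√(8141³/398600) = 7310.2 s = 121.84 min.

7310.2 seconds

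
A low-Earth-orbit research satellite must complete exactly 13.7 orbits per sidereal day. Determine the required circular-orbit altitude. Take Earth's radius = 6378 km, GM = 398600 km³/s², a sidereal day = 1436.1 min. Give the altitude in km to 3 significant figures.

986 km

Required period T = 86166 / 13.7 = 6289.5 s.
From T = 2π√(a³/μ): a = (μ T²/4π²)^(1/3) = (398600 × 6289.5² / 4π²)^(1/3) = 7364 km.
Altitude h = a − R = 7364 − 6378 = 986 km.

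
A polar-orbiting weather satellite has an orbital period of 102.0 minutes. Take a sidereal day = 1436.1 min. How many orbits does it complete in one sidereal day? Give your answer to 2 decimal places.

14.08

T = 102.0 min = 6120.0 s.
Orbits per sidereal day = 86166 / 6120.0 = 14.079.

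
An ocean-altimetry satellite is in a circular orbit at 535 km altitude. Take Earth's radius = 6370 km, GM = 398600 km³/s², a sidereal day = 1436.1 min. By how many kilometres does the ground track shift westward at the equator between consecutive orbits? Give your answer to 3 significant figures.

Semi-major axis a = 6370 + 535 = 6905 km. Period T = 2π√(a³/μ) = 2π√(6905³/398600) = 5710.3 s = 95.17 min.
During one orbit Earth rotates (5710.3 / 86166) × 360° = 23.86°.
At the equator that is 23.86° × (2π·6370/360) km/° = 23.86 × 111.2 = 2652 km.

2650 km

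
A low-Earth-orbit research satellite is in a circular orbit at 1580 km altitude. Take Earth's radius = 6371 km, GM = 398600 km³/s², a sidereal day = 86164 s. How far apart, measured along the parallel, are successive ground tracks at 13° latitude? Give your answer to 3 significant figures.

Semi-major axis a = 6371 + 1580 = 7951 km. Period T = 2π√(a³/μ) = 2π√(7951³/398600) = 7055.8 s = 117.60 min.
Node shift per orbit = (7055.8/86164) × 360° = 29.48°.
Equatorial spacing = 29.48 × 111.2 km/° = 3278 km.
At 13° latitude, spacing = 3278 × cos(13°) = 3194 km.

3190 km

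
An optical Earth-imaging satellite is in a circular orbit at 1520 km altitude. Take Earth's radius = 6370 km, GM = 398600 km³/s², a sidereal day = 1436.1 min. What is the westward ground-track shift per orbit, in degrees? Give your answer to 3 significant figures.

29.1°

Semi-major axis a = 6370 + 1520 = 7890 km. Period T = 2π√(a³/μ) = 2π√(7890³/398600) = 6974.7 s = 116.25 min.
During one orbit Earth rotates (6974.7 / 86166) × 360° = 29.14°.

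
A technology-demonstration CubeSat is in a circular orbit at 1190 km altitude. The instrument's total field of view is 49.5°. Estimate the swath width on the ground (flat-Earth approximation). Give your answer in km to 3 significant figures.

1100 km

Half-angle = 49.5°/2 = 24.75°.
Swath width ≈ 2h·tan(θ/2) = 2 × 1190 × tan(24.75°) = 1097.2 km.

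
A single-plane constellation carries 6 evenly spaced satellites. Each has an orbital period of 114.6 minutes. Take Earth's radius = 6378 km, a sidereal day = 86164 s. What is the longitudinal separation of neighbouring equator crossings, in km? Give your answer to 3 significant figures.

533 km

T = 114.6 min = 6876.0 s.
Single-satellite node shift = (6876.0/86164) × 360° = 28.73°.
With 6 satellites evenly phased, successive equator crossings are 28.73/6 = 4.788° apart.
That is 4.788 × 111.3 = 533 km at the equator.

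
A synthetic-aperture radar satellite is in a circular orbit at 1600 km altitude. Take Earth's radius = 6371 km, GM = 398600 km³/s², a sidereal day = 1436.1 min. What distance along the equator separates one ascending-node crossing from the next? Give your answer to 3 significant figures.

3290 km

Semi-major axis a = 6371 + 1600 = 7971 km. Period T = 2π√(a³/μ) = 2π√(7971³/398600) = 7082.4 s = 118.04 min.
During one orbit Earth rotates (7082.4 / 86166) × 360° = 29.59°.
At the equator that is 29.59° × (2π·6371/360) km/° = 29.59 × 111.2 = 3290 km.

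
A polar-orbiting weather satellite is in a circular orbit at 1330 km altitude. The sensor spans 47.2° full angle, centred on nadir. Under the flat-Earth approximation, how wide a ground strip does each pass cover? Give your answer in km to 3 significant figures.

1160 km

Half-angle = 47.2°/2 = 23.6°.
Swath width ≈ 2h·tan(θ/2) = 2 × 1330 × tan(23.6°) = 1162.1 km.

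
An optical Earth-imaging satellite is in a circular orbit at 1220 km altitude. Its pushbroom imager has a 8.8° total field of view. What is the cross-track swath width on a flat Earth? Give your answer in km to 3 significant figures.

Half-angle = 8.8°/2 = 4.4°.
Swath width ≈ 2h·tan(θ/2) = 2 × 1220 × tan(4.4°) = 187.7 km.

188 km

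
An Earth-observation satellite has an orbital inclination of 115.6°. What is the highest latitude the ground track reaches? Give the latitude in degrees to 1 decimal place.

Retrograde orbit: the ground track reaches ±(180° − i) = ±(180 − 115.6) = ±64.4°.

64.4°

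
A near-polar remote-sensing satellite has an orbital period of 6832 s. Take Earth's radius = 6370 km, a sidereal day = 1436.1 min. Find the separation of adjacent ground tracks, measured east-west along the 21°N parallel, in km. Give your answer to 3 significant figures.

Node shift per orbit = (6832.0/86166) × 360° = 28.54°.
Equatorial spacing = 28.54 × 111.2 km/° = 3173 km.
At 21° latitude, spacing = 3173 × cos(21°) = 2963 km.

2960 km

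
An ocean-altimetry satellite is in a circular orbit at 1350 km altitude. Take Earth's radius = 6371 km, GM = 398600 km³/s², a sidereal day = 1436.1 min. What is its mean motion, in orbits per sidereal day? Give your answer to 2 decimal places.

Semi-major axis a = 6371 + 1350 = 7721 km. Period T = 2π√(a³/μ) = 2π√(7721³/398600) = 6751.8 s = 112.53 min.
Orbits per sidereal day = 86166 / 6751.8 = 12.762.

12.76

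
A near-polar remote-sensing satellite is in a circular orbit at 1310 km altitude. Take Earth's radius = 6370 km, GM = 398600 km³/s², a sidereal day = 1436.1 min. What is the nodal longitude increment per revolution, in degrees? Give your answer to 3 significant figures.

28.0°

Semi-major axis a = 6370 + 1310 = 7680 km. Period T = 2π√(a³/μ) = 2π√(7680³/398600) = 6698.1 s = 111.64 min.
During one orbit Earth rotates (6698.1 / 86166) × 360° = 27.98°.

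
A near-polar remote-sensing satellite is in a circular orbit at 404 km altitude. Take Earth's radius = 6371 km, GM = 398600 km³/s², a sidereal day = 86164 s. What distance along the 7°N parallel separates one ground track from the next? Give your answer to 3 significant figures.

Semi-major axis a = 6371 + 404 = 6775 km. Period T = 2π√(a³/μ) = 2π√(6775³/398600) = 5549.8 s = 92.50 min.
Node shift per orbit = (5549.8/86164) × 360° = 23.19°.
Equatorial spacing = 23.19 × 111.2 km/° = 2578 km.
At 7° latitude, spacing = 2578 × cos(7°) = 2559 km.

2560 km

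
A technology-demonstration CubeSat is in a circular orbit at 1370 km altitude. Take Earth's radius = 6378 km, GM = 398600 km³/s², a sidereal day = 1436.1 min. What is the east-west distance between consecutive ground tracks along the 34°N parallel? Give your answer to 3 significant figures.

2620 km

Semi-major axis a = 6378 + 1370 = 7748 km. Period T = 2π√(a³/μ) = 2π√(7748³/398600) = 6787.3 s = 113.12 min.
Node shift per orbit = (6787.3/86166) × 360° = 28.36°.
Equatorial spacing = 28.36 × 111.3 km/° = 3157 km.
At 34° latitude, spacing = 3157 × cos(34°) = 2617 km.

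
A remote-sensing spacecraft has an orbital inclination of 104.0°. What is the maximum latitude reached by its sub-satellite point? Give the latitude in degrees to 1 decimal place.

Retrograde orbit: the ground track reaches ±(180° − i) = ±(180 − 104.0) = ±76.0°.

76.0°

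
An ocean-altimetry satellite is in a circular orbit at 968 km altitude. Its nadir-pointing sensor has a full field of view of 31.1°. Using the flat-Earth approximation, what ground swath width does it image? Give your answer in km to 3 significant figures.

Half-angle = 31.1°/2 = 15.55°.
Swath width ≈ 2h·tan(θ/2) = 2 × 968 × tan(15.55°) = 538.7 km.

539 km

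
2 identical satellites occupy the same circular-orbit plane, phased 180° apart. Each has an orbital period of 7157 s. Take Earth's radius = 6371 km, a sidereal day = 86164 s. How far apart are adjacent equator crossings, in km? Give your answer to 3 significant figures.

1660 km

Single-satellite node shift = (7157.0/86164) × 360° = 29.90°.
With 2 satellites evenly phased, successive equator crossings are 29.90/2 = 14.951° apart.
That is 14.951 × 111.2 = 1663 km at the equator.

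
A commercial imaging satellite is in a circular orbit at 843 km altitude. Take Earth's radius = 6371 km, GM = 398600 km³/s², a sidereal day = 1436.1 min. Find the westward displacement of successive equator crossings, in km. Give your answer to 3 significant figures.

2830 km

Semi-major axis a = 6371 + 843 = 7214 km. Period T = 2π√(a³/μ) = 2π√(7214³/398600) = 6097.8 s = 101.63 min.
During one orbit Earth rotates (6097.8 / 86166) × 360° = 25.48°.
At the equator that is 25.48° × (2π·6371/360) km/° = 25.48 × 111.2 = 2833 km.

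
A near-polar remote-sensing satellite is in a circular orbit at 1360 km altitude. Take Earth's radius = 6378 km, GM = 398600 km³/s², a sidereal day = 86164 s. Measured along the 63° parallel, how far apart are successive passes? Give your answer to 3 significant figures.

Semi-major axis a = 6378 + 1360 = 7738 km. Period T = 2π√(a³/μ) = 2π√(7738³/398600) = 6774.1 s = 112.90 min.
Node shift per orbit = (6774.1/86164) × 360° = 28.30°.
Equatorial spacing = 28.30 × 111.3 km/° = 3151 km.
At 63° latitude, spacing = 3151 × cos(63°) = 1430 km.

1430 km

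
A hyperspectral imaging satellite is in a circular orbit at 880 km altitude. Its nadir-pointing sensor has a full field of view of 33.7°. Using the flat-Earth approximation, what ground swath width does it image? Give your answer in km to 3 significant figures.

533 km

Half-angle = 33.7°/2 = 16.85°.
Swath width ≈ 2h·tan(θ/2) = 2 × 880 × tan(16.85°) = 533.1 km.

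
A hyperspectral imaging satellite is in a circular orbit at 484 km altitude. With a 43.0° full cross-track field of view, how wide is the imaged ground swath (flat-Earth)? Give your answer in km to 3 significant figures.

381 km

Half-angle = 43.0°/2 = 21.5°.
Swath width ≈ 2h·tan(θ/2) = 2 × 484 × tan(21.5°) = 381.3 km.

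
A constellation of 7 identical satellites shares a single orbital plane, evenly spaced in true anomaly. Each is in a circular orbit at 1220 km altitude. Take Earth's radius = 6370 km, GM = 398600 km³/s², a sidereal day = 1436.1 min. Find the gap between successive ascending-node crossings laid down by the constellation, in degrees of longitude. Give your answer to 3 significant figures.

3.93°

Semi-major axis a = 6370 + 1220 = 7590 km. Period T = 2π√(a³/μ) = 2π√(7590³/398600) = 6580.7 s = 109.68 min.
Single-satellite node shift = (6580.7/86166) × 360° = 27.49°.
With 7 satellites evenly phased, successive equator crossings are 27.49/7 = 3.928° apart.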